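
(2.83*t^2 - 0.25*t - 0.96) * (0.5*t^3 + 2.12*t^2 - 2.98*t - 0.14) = 1.415*t^5 + 5.8746*t^4 - 9.4434*t^3 - 1.6864*t^2 + 2.8958*t + 0.1344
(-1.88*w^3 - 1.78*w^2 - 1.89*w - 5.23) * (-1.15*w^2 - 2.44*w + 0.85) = 2.162*w^5 + 6.6342*w^4 + 4.9187*w^3 + 9.1131*w^2 + 11.1547*w - 4.4455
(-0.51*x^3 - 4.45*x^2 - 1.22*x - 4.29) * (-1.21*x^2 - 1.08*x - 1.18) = 0.6171*x^5 + 5.9353*x^4 + 6.884*x^3 + 11.7595*x^2 + 6.0728*x + 5.0622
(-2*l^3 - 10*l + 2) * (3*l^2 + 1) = -6*l^5 - 32*l^3 + 6*l^2 - 10*l + 2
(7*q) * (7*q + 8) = 49*q^2 + 56*q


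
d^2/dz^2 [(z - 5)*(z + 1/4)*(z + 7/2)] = 6*z - 5/2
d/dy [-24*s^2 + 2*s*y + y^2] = 2*s + 2*y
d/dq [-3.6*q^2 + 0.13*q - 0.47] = 0.13 - 7.2*q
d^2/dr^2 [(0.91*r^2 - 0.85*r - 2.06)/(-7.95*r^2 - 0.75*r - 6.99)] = (-5.6843418860808e-14*r^4 + 118.296*r^3 + 1084.59783*r^2 - 209.71305*r - 324.470592)/(502.459875*r^6 + 142.205625*r^5 + 1338.77205*r^4 + 250.489125*r^3 + 1177.10901*r^2 + 109.935225*r + 341.532099)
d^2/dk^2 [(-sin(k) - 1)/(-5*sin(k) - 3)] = 2*(-5*sin(k)^2 + 3*sin(k) + 10)/(5*sin(k) + 3)^3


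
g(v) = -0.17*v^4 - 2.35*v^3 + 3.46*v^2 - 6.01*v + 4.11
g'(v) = -0.68*v^3 - 7.05*v^2 + 6.92*v - 6.01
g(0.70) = 0.75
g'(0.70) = -4.85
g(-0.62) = 9.70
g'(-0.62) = -12.85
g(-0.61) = 9.57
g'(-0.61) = -12.70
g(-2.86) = 93.20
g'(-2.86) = -67.56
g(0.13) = 3.38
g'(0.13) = -5.23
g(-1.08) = 17.37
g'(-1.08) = -20.85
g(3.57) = -107.79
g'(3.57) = -102.10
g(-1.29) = 22.19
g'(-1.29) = -25.21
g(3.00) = -60.00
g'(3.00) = -67.06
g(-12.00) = 1110.15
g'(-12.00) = 70.79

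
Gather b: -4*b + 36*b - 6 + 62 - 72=32*b - 16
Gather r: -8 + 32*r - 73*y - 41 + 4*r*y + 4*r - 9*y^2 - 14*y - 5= r*(4*y + 36) - 9*y^2 - 87*y - 54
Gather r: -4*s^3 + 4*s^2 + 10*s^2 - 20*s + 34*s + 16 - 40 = -4*s^3 + 14*s^2 + 14*s - 24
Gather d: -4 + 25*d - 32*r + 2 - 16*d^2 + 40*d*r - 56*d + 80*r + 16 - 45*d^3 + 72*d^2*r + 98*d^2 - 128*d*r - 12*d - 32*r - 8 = -45*d^3 + d^2*(72*r + 82) + d*(-88*r - 43) + 16*r + 6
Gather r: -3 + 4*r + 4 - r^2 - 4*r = 1 - r^2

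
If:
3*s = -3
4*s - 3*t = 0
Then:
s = -1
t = -4/3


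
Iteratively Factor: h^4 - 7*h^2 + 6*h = (h)*(h^3 - 7*h + 6) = h*(h - 2)*(h^2 + 2*h - 3) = h*(h - 2)*(h + 3)*(h - 1)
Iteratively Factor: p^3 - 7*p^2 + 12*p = (p - 3)*(p^2 - 4*p) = p*(p - 3)*(p - 4)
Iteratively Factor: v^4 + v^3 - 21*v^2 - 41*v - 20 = (v + 1)*(v^3 - 21*v - 20) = (v + 1)*(v + 4)*(v^2 - 4*v - 5) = (v - 5)*(v + 1)*(v + 4)*(v + 1)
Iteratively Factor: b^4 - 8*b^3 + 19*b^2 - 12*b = (b - 3)*(b^3 - 5*b^2 + 4*b) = b*(b - 3)*(b^2 - 5*b + 4) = b*(b - 4)*(b - 3)*(b - 1)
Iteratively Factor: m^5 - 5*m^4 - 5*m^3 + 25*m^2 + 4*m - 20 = (m - 1)*(m^4 - 4*m^3 - 9*m^2 + 16*m + 20) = (m - 5)*(m - 1)*(m^3 + m^2 - 4*m - 4) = (m - 5)*(m - 2)*(m - 1)*(m^2 + 3*m + 2) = (m - 5)*(m - 2)*(m - 1)*(m + 2)*(m + 1)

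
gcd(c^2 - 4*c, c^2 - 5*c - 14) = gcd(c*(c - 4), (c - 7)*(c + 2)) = 1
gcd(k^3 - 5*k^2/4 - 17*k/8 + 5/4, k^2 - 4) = k - 2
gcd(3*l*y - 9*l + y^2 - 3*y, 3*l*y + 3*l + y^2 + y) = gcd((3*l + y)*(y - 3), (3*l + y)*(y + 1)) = 3*l + y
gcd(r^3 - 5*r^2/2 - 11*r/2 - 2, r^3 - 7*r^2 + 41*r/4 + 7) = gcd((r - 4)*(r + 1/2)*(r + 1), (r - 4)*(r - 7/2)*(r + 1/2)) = r^2 - 7*r/2 - 2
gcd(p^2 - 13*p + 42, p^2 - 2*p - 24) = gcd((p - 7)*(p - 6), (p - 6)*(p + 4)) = p - 6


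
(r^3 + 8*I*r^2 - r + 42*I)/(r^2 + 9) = (r^2 + 5*I*r + 14)/(r - 3*I)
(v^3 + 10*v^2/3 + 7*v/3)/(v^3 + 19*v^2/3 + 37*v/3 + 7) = v/(v + 3)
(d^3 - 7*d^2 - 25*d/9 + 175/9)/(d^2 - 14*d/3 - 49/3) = (9*d^2 - 25)/(3*(3*d + 7))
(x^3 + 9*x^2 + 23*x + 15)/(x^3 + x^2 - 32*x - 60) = (x^2 + 4*x + 3)/(x^2 - 4*x - 12)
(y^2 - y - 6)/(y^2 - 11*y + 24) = (y + 2)/(y - 8)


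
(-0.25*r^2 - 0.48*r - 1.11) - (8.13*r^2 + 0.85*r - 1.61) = -8.38*r^2 - 1.33*r + 0.5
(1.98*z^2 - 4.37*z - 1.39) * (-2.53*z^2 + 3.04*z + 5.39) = -5.0094*z^4 + 17.0753*z^3 + 0.904099999999999*z^2 - 27.7799*z - 7.4921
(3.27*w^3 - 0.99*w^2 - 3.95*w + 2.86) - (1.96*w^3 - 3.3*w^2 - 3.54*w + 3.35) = 1.31*w^3 + 2.31*w^2 - 0.41*w - 0.49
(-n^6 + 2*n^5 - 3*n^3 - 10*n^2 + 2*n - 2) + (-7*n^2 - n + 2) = -n^6 + 2*n^5 - 3*n^3 - 17*n^2 + n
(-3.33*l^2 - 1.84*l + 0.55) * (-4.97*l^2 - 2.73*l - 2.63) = 16.5501*l^4 + 18.2357*l^3 + 11.0476*l^2 + 3.3377*l - 1.4465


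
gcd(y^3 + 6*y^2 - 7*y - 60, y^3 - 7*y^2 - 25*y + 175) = y + 5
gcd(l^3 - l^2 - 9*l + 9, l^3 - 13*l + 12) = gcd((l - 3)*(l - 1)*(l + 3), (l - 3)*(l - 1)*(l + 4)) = l^2 - 4*l + 3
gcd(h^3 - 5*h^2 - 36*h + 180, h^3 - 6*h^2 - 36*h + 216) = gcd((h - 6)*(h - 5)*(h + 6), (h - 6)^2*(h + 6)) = h^2 - 36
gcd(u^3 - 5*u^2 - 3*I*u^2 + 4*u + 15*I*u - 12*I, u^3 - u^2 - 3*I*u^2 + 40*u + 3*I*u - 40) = u - 1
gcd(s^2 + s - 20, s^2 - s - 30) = s + 5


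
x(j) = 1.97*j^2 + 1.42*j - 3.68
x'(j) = 3.94*j + 1.42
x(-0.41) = -3.93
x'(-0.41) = -0.20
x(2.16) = 8.58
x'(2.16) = 9.93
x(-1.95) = 1.04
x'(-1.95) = -6.26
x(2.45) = 11.62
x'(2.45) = 11.07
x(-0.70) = -3.71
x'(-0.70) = -1.34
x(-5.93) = 57.17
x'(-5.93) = -21.94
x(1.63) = 3.87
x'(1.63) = 7.84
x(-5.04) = 39.20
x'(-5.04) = -18.44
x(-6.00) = 58.72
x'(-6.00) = -22.22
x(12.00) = 297.04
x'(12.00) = 48.70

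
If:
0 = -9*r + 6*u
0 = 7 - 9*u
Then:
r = 14/27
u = 7/9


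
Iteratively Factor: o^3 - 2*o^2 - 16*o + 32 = (o - 2)*(o^2 - 16) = (o - 4)*(o - 2)*(o + 4)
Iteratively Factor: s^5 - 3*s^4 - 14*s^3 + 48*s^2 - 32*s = (s - 2)*(s^4 - s^3 - 16*s^2 + 16*s) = (s - 2)*(s + 4)*(s^3 - 5*s^2 + 4*s) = (s - 4)*(s - 2)*(s + 4)*(s^2 - s) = (s - 4)*(s - 2)*(s - 1)*(s + 4)*(s)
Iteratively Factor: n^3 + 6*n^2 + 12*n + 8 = (n + 2)*(n^2 + 4*n + 4) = (n + 2)^2*(n + 2)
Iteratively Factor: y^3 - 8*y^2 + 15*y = (y - 5)*(y^2 - 3*y) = y*(y - 5)*(y - 3)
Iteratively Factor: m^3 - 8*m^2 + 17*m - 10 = (m - 5)*(m^2 - 3*m + 2) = (m - 5)*(m - 2)*(m - 1)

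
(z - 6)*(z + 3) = z^2 - 3*z - 18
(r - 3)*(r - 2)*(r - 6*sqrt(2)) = r^3 - 6*sqrt(2)*r^2 - 5*r^2 + 6*r + 30*sqrt(2)*r - 36*sqrt(2)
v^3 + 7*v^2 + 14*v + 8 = (v + 1)*(v + 2)*(v + 4)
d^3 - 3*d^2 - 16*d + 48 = (d - 4)*(d - 3)*(d + 4)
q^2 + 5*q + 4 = (q + 1)*(q + 4)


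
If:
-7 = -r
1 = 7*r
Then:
No Solution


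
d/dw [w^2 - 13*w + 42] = 2*w - 13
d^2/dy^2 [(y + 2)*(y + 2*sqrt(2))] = 2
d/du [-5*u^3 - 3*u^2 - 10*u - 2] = -15*u^2 - 6*u - 10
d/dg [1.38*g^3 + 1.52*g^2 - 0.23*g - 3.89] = 4.14*g^2 + 3.04*g - 0.23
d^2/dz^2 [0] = 0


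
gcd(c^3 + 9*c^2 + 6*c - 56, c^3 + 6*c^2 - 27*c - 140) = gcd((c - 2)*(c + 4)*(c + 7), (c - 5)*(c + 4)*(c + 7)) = c^2 + 11*c + 28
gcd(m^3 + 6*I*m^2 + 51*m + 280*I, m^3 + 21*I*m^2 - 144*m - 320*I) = m^2 + 13*I*m - 40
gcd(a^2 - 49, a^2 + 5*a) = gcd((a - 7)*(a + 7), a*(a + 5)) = 1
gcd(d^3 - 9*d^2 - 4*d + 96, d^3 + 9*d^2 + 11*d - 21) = d + 3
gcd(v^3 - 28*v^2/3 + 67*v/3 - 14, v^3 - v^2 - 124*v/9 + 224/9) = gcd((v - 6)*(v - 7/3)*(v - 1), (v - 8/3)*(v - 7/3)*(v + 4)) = v - 7/3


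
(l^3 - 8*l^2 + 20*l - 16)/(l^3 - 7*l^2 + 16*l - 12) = (l - 4)/(l - 3)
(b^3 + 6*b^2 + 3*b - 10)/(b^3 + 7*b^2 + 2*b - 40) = (b^2 + b - 2)/(b^2 + 2*b - 8)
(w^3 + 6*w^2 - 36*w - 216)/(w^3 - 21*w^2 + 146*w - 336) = (w^2 + 12*w + 36)/(w^2 - 15*w + 56)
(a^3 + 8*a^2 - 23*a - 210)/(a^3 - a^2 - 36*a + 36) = (a^2 + 2*a - 35)/(a^2 - 7*a + 6)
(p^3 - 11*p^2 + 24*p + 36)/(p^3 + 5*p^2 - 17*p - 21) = (p^2 - 12*p + 36)/(p^2 + 4*p - 21)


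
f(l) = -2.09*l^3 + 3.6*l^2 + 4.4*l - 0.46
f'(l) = -6.27*l^2 + 7.2*l + 4.4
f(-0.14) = -1.00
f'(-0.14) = 3.27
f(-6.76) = 779.94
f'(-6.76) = -330.80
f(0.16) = 0.33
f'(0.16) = 5.39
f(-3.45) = 113.03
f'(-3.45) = -95.07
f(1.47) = 7.15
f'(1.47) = 1.44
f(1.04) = 5.66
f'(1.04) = 5.11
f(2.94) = -9.52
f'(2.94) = -28.63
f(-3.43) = 111.14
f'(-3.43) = -94.06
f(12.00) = -3040.78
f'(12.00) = -812.08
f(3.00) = -11.29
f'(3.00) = -30.43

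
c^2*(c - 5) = c^3 - 5*c^2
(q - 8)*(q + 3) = q^2 - 5*q - 24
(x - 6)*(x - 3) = x^2 - 9*x + 18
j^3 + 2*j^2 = j^2*(j + 2)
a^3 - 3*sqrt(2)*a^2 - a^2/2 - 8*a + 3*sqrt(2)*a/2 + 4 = (a - 1/2)*(a - 4*sqrt(2))*(a + sqrt(2))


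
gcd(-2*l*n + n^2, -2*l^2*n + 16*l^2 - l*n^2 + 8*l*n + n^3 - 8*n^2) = 2*l - n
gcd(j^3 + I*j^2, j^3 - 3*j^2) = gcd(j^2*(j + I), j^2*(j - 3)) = j^2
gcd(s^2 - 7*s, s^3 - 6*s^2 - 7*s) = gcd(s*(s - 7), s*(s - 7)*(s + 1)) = s^2 - 7*s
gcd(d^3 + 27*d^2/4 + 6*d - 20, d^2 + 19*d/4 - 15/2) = d - 5/4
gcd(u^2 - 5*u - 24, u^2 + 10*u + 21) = u + 3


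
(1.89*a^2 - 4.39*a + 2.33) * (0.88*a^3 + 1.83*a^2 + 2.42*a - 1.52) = 1.6632*a^5 - 0.4045*a^4 - 1.4095*a^3 - 9.2327*a^2 + 12.3114*a - 3.5416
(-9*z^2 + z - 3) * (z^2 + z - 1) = -9*z^4 - 8*z^3 + 7*z^2 - 4*z + 3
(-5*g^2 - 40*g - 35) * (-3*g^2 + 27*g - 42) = 15*g^4 - 15*g^3 - 765*g^2 + 735*g + 1470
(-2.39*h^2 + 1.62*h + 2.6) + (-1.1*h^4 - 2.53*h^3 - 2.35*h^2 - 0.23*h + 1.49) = -1.1*h^4 - 2.53*h^3 - 4.74*h^2 + 1.39*h + 4.09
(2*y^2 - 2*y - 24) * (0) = 0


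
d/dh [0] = 0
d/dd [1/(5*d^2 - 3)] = -10*d/(5*d^2 - 3)^2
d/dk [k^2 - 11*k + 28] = 2*k - 11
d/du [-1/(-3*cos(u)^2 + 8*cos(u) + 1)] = 2*(3*cos(u) - 4)*sin(u)/(-3*cos(u)^2 + 8*cos(u) + 1)^2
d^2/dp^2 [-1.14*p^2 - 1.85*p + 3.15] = -2.28000000000000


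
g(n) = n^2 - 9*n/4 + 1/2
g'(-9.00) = -20.25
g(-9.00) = 101.75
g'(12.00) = 21.75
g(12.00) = 117.50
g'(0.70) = -0.85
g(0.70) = -0.58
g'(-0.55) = -3.35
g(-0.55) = 2.04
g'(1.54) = 0.83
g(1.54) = -0.59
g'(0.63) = -0.99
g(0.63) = -0.52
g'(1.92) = 1.59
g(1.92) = -0.13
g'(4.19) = 6.13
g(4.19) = 8.63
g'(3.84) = 5.43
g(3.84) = 6.61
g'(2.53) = 2.81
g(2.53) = 1.21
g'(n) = 2*n - 9/4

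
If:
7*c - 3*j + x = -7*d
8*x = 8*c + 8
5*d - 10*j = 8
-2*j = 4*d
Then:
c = -129/200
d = 8/25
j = -16/25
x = 71/200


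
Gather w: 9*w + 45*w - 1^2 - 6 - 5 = 54*w - 12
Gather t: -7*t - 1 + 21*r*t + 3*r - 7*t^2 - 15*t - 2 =3*r - 7*t^2 + t*(21*r - 22) - 3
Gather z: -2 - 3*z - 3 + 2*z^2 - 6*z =2*z^2 - 9*z - 5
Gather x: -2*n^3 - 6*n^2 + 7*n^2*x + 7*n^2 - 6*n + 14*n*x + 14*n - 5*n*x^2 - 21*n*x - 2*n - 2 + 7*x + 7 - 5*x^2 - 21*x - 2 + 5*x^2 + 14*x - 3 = -2*n^3 + n^2 - 5*n*x^2 + 6*n + x*(7*n^2 - 7*n)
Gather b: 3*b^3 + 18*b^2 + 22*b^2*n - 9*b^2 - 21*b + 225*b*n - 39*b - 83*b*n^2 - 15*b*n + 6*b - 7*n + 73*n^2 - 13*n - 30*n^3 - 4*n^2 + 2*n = 3*b^3 + b^2*(22*n + 9) + b*(-83*n^2 + 210*n - 54) - 30*n^3 + 69*n^2 - 18*n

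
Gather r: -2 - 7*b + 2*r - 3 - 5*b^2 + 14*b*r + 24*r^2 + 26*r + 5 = -5*b^2 - 7*b + 24*r^2 + r*(14*b + 28)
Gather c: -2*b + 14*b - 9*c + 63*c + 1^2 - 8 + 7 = 12*b + 54*c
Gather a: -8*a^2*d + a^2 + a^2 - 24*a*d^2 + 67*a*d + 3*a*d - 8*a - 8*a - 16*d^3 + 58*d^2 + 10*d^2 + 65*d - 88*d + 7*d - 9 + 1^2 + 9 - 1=a^2*(2 - 8*d) + a*(-24*d^2 + 70*d - 16) - 16*d^3 + 68*d^2 - 16*d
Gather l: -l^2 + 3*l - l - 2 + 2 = -l^2 + 2*l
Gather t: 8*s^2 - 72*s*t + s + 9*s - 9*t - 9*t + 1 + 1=8*s^2 + 10*s + t*(-72*s - 18) + 2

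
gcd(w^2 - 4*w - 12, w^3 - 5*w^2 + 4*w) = 1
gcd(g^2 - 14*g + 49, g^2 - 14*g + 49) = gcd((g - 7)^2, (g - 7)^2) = g^2 - 14*g + 49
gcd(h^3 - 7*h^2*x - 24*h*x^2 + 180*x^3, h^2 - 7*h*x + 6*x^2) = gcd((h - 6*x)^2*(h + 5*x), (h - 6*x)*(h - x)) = -h + 6*x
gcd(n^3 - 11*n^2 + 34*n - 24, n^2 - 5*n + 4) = n^2 - 5*n + 4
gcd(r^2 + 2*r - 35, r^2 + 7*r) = r + 7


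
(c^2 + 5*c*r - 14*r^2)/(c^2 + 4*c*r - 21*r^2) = (-c + 2*r)/(-c + 3*r)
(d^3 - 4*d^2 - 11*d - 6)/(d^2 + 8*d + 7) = (d^2 - 5*d - 6)/(d + 7)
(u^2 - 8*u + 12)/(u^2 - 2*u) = (u - 6)/u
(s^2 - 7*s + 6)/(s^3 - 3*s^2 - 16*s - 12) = (s - 1)/(s^2 + 3*s + 2)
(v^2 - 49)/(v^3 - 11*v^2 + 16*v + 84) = (v + 7)/(v^2 - 4*v - 12)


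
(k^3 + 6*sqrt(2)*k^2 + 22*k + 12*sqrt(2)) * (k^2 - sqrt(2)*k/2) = k^5 + 11*sqrt(2)*k^4/2 + 16*k^3 + sqrt(2)*k^2 - 12*k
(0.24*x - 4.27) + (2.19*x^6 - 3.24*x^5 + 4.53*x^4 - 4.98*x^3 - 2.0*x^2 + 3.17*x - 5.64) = 2.19*x^6 - 3.24*x^5 + 4.53*x^4 - 4.98*x^3 - 2.0*x^2 + 3.41*x - 9.91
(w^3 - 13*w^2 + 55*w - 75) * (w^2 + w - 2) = w^5 - 12*w^4 + 40*w^3 + 6*w^2 - 185*w + 150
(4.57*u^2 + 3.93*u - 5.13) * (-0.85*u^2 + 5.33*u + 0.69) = -3.8845*u^4 + 21.0176*u^3 + 28.4607*u^2 - 24.6312*u - 3.5397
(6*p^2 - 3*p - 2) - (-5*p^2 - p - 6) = 11*p^2 - 2*p + 4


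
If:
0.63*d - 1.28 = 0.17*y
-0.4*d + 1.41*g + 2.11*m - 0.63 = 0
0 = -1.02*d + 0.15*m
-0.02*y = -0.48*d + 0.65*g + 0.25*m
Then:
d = 0.03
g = 0.18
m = 0.19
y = -7.43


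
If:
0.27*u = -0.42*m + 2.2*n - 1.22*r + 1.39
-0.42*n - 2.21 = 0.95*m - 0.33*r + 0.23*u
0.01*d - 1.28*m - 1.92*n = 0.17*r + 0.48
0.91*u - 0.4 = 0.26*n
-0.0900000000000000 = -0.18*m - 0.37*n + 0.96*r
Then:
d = -535.02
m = -1.98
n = -1.62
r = -1.09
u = -0.02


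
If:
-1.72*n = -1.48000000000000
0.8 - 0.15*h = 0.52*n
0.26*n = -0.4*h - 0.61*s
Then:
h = 2.35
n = 0.86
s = -1.91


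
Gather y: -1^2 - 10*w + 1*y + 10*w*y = -10*w + y*(10*w + 1) - 1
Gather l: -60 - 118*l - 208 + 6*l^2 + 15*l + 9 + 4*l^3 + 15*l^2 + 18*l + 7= 4*l^3 + 21*l^2 - 85*l - 252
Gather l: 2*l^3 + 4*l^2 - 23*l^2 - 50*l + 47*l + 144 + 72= 2*l^3 - 19*l^2 - 3*l + 216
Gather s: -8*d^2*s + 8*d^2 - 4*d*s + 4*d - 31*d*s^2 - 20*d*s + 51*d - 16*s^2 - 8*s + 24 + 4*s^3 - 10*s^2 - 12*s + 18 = 8*d^2 + 55*d + 4*s^3 + s^2*(-31*d - 26) + s*(-8*d^2 - 24*d - 20) + 42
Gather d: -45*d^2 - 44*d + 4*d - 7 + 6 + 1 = -45*d^2 - 40*d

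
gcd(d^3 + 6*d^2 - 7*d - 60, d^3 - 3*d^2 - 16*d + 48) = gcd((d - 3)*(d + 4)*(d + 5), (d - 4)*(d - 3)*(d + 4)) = d^2 + d - 12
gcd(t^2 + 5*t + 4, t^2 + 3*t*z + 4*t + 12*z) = t + 4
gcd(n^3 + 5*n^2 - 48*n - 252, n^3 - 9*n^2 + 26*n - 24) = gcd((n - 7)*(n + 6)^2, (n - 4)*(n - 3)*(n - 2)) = 1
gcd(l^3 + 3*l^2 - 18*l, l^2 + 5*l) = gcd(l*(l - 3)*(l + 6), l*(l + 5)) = l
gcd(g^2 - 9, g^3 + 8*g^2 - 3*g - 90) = g - 3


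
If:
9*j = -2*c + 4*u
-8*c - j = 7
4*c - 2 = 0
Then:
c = 1/2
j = -11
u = -49/2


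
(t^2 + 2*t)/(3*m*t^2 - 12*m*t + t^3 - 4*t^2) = (t + 2)/(3*m*t - 12*m + t^2 - 4*t)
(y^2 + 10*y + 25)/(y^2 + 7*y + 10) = (y + 5)/(y + 2)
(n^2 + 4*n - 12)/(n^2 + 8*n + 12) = (n - 2)/(n + 2)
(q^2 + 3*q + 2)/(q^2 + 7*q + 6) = (q + 2)/(q + 6)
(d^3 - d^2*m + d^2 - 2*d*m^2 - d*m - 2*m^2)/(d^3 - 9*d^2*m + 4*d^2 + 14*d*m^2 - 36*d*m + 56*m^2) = (d^2 + d*m + d + m)/(d^2 - 7*d*m + 4*d - 28*m)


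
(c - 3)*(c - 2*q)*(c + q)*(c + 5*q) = c^4 + 4*c^3*q - 3*c^3 - 7*c^2*q^2 - 12*c^2*q - 10*c*q^3 + 21*c*q^2 + 30*q^3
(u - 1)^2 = u^2 - 2*u + 1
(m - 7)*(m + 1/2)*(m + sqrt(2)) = m^3 - 13*m^2/2 + sqrt(2)*m^2 - 13*sqrt(2)*m/2 - 7*m/2 - 7*sqrt(2)/2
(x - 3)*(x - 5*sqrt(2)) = x^2 - 5*sqrt(2)*x - 3*x + 15*sqrt(2)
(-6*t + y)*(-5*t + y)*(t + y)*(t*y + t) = 30*t^4*y + 30*t^4 + 19*t^3*y^2 + 19*t^3*y - 10*t^2*y^3 - 10*t^2*y^2 + t*y^4 + t*y^3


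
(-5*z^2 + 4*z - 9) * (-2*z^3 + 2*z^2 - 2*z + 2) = 10*z^5 - 18*z^4 + 36*z^3 - 36*z^2 + 26*z - 18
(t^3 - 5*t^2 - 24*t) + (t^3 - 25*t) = 2*t^3 - 5*t^2 - 49*t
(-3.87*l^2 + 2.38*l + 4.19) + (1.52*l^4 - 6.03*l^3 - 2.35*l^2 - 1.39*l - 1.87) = 1.52*l^4 - 6.03*l^3 - 6.22*l^2 + 0.99*l + 2.32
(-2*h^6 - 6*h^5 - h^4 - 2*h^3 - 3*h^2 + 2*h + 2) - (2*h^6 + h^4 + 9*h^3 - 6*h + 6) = -4*h^6 - 6*h^5 - 2*h^4 - 11*h^3 - 3*h^2 + 8*h - 4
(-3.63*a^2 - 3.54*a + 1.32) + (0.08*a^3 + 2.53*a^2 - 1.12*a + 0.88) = 0.08*a^3 - 1.1*a^2 - 4.66*a + 2.2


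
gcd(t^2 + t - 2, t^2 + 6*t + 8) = t + 2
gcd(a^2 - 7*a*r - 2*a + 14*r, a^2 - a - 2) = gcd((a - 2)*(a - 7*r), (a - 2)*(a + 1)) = a - 2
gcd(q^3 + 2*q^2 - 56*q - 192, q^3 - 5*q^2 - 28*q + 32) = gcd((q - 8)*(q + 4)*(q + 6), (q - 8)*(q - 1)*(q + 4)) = q^2 - 4*q - 32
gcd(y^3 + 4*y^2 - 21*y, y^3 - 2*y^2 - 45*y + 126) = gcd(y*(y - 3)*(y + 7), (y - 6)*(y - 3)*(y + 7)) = y^2 + 4*y - 21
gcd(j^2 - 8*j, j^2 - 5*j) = j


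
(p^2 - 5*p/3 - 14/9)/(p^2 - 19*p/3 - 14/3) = (p - 7/3)/(p - 7)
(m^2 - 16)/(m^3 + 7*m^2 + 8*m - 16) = (m - 4)/(m^2 + 3*m - 4)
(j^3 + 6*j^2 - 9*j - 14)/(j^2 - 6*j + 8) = (j^2 + 8*j + 7)/(j - 4)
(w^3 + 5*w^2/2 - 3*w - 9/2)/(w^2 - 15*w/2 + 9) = (w^2 + 4*w + 3)/(w - 6)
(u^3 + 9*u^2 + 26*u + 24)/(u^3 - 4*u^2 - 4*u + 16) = (u^2 + 7*u + 12)/(u^2 - 6*u + 8)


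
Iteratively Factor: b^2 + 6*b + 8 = (b + 2)*(b + 4)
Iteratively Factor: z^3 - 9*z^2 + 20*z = (z - 5)*(z^2 - 4*z) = z*(z - 5)*(z - 4)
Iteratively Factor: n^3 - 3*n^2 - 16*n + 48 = (n + 4)*(n^2 - 7*n + 12) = (n - 3)*(n + 4)*(n - 4)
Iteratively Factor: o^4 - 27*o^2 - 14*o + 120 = (o - 2)*(o^3 + 2*o^2 - 23*o - 60) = (o - 2)*(o + 3)*(o^2 - o - 20) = (o - 5)*(o - 2)*(o + 3)*(o + 4)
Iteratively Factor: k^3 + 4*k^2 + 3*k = (k + 3)*(k^2 + k) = k*(k + 3)*(k + 1)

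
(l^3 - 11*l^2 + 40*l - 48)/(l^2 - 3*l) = l - 8 + 16/l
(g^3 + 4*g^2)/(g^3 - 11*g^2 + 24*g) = g*(g + 4)/(g^2 - 11*g + 24)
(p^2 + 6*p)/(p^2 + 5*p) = (p + 6)/(p + 5)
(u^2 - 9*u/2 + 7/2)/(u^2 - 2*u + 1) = (u - 7/2)/(u - 1)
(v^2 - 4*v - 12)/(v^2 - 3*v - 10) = (v - 6)/(v - 5)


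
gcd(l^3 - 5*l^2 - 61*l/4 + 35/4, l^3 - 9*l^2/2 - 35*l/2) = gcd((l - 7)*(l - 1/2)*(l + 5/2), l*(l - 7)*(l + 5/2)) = l^2 - 9*l/2 - 35/2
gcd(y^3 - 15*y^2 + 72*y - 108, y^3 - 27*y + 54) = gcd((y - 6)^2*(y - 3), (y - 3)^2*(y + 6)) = y - 3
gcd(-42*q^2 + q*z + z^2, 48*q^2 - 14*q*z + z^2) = -6*q + z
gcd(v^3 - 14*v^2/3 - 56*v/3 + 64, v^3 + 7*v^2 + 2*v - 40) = v + 4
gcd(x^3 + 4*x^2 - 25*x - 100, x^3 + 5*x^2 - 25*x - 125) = x^2 - 25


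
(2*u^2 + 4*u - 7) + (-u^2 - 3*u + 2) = u^2 + u - 5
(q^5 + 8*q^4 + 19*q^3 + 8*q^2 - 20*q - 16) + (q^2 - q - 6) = q^5 + 8*q^4 + 19*q^3 + 9*q^2 - 21*q - 22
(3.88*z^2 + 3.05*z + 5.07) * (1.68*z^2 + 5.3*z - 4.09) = 6.5184*z^4 + 25.688*z^3 + 8.8134*z^2 + 14.3965*z - 20.7363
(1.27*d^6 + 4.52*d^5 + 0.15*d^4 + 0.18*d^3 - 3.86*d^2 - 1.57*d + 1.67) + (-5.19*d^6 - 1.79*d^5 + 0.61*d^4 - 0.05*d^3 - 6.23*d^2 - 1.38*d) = -3.92*d^6 + 2.73*d^5 + 0.76*d^4 + 0.13*d^3 - 10.09*d^2 - 2.95*d + 1.67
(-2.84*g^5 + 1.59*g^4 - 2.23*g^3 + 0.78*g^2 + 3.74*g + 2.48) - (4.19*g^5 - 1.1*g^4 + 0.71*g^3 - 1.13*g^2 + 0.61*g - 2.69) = -7.03*g^5 + 2.69*g^4 - 2.94*g^3 + 1.91*g^2 + 3.13*g + 5.17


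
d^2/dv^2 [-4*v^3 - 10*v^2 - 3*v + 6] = -24*v - 20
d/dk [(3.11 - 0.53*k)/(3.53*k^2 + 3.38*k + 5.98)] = (1.8709*k^2 - 21.9566*k - 13.6812)/(12.4609*k^4 + 23.8628*k^3 + 53.6432*k^2 + 40.4248*k + 35.7604)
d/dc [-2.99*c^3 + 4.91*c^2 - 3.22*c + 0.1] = -8.97*c^2 + 9.82*c - 3.22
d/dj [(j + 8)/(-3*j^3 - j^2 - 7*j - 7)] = (-3*j^3 - j^2 - 7*j + (j + 8)*(9*j^2 + 2*j + 7) - 7)/(3*j^3 + j^2 + 7*j + 7)^2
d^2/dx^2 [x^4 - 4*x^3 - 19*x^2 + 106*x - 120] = 12*x^2 - 24*x - 38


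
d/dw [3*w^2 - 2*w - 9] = 6*w - 2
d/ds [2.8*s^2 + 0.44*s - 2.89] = 5.6*s + 0.44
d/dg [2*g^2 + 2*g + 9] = 4*g + 2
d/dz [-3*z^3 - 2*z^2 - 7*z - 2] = -9*z^2 - 4*z - 7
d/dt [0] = 0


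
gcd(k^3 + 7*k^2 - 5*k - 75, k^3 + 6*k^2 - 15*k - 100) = k^2 + 10*k + 25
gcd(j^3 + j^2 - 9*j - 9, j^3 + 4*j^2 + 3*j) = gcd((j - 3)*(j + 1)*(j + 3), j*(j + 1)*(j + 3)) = j^2 + 4*j + 3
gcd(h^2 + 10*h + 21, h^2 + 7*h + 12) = h + 3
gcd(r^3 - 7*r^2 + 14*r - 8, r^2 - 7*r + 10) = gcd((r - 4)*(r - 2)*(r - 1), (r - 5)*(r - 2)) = r - 2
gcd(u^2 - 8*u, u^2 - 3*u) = u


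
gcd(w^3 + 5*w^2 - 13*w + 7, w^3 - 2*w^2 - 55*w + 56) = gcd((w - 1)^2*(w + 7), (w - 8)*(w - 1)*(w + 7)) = w^2 + 6*w - 7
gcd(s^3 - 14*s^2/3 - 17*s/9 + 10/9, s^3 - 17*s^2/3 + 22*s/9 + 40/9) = s^2 - 13*s/3 - 10/3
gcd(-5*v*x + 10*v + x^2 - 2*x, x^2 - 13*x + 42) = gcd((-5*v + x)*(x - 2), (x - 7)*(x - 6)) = 1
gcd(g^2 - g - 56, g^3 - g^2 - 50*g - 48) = g - 8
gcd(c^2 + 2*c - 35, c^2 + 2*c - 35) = c^2 + 2*c - 35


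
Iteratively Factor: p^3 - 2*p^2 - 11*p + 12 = (p - 1)*(p^2 - p - 12) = (p - 4)*(p - 1)*(p + 3)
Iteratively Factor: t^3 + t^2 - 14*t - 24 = (t + 2)*(t^2 - t - 12) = (t - 4)*(t + 2)*(t + 3)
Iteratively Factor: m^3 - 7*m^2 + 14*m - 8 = (m - 4)*(m^2 - 3*m + 2) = (m - 4)*(m - 2)*(m - 1)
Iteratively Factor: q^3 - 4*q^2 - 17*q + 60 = (q - 5)*(q^2 + q - 12) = (q - 5)*(q - 3)*(q + 4)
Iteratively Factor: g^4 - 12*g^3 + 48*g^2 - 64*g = (g - 4)*(g^3 - 8*g^2 + 16*g) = (g - 4)^2*(g^2 - 4*g) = (g - 4)^3*(g)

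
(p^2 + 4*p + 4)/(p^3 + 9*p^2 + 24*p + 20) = 1/(p + 5)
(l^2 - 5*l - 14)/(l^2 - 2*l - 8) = (l - 7)/(l - 4)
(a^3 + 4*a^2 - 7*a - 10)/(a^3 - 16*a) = (a^3 + 4*a^2 - 7*a - 10)/(a*(a^2 - 16))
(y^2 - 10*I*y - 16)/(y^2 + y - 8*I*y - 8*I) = (y - 2*I)/(y + 1)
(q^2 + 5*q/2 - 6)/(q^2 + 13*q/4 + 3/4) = 2*(2*q^2 + 5*q - 12)/(4*q^2 + 13*q + 3)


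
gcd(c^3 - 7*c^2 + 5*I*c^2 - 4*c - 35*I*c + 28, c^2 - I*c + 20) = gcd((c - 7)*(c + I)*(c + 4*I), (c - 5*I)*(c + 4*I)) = c + 4*I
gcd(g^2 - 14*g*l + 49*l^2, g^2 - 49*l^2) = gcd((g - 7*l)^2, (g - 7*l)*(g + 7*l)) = g - 7*l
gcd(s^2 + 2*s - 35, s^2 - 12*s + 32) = 1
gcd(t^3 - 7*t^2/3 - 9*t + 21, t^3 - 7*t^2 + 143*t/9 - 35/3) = t^2 - 16*t/3 + 7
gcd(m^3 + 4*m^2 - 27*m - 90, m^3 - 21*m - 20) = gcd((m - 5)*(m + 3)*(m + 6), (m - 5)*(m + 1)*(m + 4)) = m - 5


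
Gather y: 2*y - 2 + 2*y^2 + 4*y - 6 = 2*y^2 + 6*y - 8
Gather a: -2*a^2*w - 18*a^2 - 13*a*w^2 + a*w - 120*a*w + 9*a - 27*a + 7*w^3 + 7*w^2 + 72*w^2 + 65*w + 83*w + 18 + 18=a^2*(-2*w - 18) + a*(-13*w^2 - 119*w - 18) + 7*w^3 + 79*w^2 + 148*w + 36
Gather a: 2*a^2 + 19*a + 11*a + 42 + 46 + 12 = 2*a^2 + 30*a + 100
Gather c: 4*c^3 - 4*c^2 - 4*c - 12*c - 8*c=4*c^3 - 4*c^2 - 24*c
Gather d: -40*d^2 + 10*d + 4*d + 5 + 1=-40*d^2 + 14*d + 6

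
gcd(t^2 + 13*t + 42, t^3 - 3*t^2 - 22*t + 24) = 1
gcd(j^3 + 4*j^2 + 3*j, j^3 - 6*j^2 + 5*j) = j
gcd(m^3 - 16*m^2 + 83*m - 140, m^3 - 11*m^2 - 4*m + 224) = m - 7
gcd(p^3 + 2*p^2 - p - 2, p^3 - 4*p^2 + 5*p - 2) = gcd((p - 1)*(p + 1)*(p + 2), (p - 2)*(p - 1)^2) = p - 1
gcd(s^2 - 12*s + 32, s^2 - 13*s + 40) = s - 8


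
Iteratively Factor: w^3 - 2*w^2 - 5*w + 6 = (w - 1)*(w^2 - w - 6) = (w - 3)*(w - 1)*(w + 2)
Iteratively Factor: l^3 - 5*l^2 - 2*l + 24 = (l + 2)*(l^2 - 7*l + 12) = (l - 3)*(l + 2)*(l - 4)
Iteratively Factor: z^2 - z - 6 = (z - 3)*(z + 2)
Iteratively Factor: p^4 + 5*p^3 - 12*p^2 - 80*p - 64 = (p + 1)*(p^3 + 4*p^2 - 16*p - 64) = (p - 4)*(p + 1)*(p^2 + 8*p + 16) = (p - 4)*(p + 1)*(p + 4)*(p + 4)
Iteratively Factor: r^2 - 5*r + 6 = (r - 3)*(r - 2)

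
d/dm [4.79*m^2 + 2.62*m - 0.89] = 9.58*m + 2.62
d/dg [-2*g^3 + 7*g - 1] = 7 - 6*g^2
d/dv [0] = 0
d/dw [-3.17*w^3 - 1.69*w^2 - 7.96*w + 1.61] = -9.51*w^2 - 3.38*w - 7.96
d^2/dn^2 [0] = 0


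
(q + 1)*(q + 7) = q^2 + 8*q + 7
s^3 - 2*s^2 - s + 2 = (s - 2)*(s - 1)*(s + 1)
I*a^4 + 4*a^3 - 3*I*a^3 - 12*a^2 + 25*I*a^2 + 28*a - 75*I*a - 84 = (a - 3)*(a - 7*I)*(a + 4*I)*(I*a + 1)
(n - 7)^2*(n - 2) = n^3 - 16*n^2 + 77*n - 98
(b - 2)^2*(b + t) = b^3 + b^2*t - 4*b^2 - 4*b*t + 4*b + 4*t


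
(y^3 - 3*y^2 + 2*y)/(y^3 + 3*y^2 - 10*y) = (y - 1)/(y + 5)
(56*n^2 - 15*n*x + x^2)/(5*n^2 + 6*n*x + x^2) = (56*n^2 - 15*n*x + x^2)/(5*n^2 + 6*n*x + x^2)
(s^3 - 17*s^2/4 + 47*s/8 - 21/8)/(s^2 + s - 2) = (8*s^2 - 26*s + 21)/(8*(s + 2))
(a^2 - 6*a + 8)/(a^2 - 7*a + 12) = (a - 2)/(a - 3)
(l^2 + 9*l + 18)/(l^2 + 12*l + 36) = (l + 3)/(l + 6)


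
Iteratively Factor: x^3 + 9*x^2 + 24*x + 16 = (x + 4)*(x^2 + 5*x + 4) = (x + 1)*(x + 4)*(x + 4)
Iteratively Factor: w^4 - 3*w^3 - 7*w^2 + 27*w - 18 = (w - 1)*(w^3 - 2*w^2 - 9*w + 18) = (w - 3)*(w - 1)*(w^2 + w - 6) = (w - 3)*(w - 2)*(w - 1)*(w + 3)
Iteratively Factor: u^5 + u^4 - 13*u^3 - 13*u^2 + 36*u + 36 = (u + 1)*(u^4 - 13*u^2 + 36) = (u - 3)*(u + 1)*(u^3 + 3*u^2 - 4*u - 12) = (u - 3)*(u - 2)*(u + 1)*(u^2 + 5*u + 6) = (u - 3)*(u - 2)*(u + 1)*(u + 3)*(u + 2)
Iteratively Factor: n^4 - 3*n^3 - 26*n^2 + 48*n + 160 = (n - 5)*(n^3 + 2*n^2 - 16*n - 32) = (n - 5)*(n + 2)*(n^2 - 16) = (n - 5)*(n + 2)*(n + 4)*(n - 4)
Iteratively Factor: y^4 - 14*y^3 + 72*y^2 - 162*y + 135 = (y - 3)*(y^3 - 11*y^2 + 39*y - 45) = (y - 3)^2*(y^2 - 8*y + 15) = (y - 5)*(y - 3)^2*(y - 3)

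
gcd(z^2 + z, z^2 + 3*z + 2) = z + 1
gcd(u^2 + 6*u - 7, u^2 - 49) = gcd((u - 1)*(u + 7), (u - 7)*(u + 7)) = u + 7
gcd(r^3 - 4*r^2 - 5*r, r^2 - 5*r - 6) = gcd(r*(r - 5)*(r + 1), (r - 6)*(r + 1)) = r + 1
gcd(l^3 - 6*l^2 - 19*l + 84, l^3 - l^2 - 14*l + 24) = l^2 + l - 12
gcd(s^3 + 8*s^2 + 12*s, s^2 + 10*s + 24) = s + 6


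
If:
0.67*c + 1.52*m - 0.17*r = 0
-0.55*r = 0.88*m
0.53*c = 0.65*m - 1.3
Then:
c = -1.68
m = 0.63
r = -1.01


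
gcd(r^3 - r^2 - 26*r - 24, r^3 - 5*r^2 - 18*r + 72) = r^2 - 2*r - 24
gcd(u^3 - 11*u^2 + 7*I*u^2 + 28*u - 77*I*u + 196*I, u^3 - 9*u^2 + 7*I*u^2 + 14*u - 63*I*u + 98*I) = u^2 + u*(-7 + 7*I) - 49*I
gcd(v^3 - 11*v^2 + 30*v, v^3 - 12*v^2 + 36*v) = v^2 - 6*v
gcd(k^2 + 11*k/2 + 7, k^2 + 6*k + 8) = k + 2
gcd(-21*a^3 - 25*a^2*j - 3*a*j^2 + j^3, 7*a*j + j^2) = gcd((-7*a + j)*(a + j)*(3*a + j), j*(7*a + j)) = 1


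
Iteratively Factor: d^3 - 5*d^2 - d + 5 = (d - 1)*(d^2 - 4*d - 5) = (d - 5)*(d - 1)*(d + 1)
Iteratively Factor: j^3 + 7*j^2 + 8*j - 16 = (j + 4)*(j^2 + 3*j - 4) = (j - 1)*(j + 4)*(j + 4)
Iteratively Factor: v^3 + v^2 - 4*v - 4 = (v + 1)*(v^2 - 4) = (v - 2)*(v + 1)*(v + 2)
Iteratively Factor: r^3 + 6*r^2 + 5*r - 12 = (r + 3)*(r^2 + 3*r - 4) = (r - 1)*(r + 3)*(r + 4)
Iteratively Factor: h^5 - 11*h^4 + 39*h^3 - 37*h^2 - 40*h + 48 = (h - 1)*(h^4 - 10*h^3 + 29*h^2 - 8*h - 48) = (h - 1)*(h + 1)*(h^3 - 11*h^2 + 40*h - 48) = (h - 3)*(h - 1)*(h + 1)*(h^2 - 8*h + 16) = (h - 4)*(h - 3)*(h - 1)*(h + 1)*(h - 4)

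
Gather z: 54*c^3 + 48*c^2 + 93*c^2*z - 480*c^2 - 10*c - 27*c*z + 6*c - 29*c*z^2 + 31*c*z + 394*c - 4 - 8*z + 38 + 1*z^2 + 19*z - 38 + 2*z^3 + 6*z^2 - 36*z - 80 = 54*c^3 - 432*c^2 + 390*c + 2*z^3 + z^2*(7 - 29*c) + z*(93*c^2 + 4*c - 25) - 84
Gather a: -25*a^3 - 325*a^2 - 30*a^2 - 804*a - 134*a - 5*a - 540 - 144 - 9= -25*a^3 - 355*a^2 - 943*a - 693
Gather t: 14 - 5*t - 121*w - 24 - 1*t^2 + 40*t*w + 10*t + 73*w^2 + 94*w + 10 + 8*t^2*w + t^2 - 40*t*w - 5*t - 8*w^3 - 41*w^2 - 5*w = 8*t^2*w - 8*w^3 + 32*w^2 - 32*w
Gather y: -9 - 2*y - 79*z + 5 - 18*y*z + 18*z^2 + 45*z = y*(-18*z - 2) + 18*z^2 - 34*z - 4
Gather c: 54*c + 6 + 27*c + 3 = 81*c + 9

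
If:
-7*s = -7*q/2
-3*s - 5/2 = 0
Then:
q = -5/3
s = -5/6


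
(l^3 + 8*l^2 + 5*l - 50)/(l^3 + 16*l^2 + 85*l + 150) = (l - 2)/(l + 6)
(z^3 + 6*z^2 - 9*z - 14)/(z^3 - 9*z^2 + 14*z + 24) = (z^2 + 5*z - 14)/(z^2 - 10*z + 24)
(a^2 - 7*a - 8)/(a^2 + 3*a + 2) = (a - 8)/(a + 2)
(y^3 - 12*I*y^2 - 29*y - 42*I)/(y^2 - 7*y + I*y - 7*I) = (y^2 - 13*I*y - 42)/(y - 7)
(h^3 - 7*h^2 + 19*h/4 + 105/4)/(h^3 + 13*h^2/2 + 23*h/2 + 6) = (2*h^2 - 17*h + 35)/(2*(h^2 + 5*h + 4))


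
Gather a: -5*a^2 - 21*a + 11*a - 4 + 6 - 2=-5*a^2 - 10*a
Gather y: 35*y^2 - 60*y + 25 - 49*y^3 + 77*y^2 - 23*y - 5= -49*y^3 + 112*y^2 - 83*y + 20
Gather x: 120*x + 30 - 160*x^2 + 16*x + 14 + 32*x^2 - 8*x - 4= -128*x^2 + 128*x + 40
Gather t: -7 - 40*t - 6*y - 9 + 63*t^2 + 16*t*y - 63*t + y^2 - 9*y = 63*t^2 + t*(16*y - 103) + y^2 - 15*y - 16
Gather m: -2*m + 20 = 20 - 2*m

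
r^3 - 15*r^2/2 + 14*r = r*(r - 4)*(r - 7/2)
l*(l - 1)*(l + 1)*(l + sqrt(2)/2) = l^4 + sqrt(2)*l^3/2 - l^2 - sqrt(2)*l/2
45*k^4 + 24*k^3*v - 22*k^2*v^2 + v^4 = (-3*k + v)^2*(k + v)*(5*k + v)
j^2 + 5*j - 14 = (j - 2)*(j + 7)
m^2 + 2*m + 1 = (m + 1)^2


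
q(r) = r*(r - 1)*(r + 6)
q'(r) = r*(r - 1) + r*(r + 6) + (r - 1)*(r + 6)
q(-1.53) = 17.30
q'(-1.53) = -14.28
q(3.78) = 102.77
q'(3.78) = 74.67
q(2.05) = 17.33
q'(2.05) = 27.11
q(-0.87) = 8.35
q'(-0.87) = -12.43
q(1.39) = 4.01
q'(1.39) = 13.70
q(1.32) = 3.09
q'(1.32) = 12.43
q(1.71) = 9.36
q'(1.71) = 19.87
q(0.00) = 0.00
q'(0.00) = -6.00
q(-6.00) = 0.00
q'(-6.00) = 42.00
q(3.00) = 54.00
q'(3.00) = 51.00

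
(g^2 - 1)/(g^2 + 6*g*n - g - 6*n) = (g + 1)/(g + 6*n)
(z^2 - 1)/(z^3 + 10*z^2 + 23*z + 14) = (z - 1)/(z^2 + 9*z + 14)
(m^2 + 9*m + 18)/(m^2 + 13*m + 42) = (m + 3)/(m + 7)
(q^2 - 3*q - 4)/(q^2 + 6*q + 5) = (q - 4)/(q + 5)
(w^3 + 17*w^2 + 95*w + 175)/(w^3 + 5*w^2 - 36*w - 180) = (w^2 + 12*w + 35)/(w^2 - 36)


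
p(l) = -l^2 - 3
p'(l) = -2*l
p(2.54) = -9.45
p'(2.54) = -5.08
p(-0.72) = -3.52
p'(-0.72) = 1.44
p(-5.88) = -37.57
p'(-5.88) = 11.76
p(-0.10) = -3.01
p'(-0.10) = 0.20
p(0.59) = -3.35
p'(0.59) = -1.18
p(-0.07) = -3.00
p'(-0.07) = 0.14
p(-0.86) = -3.74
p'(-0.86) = 1.72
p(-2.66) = -10.08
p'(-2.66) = 5.32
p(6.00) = -39.00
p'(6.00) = -12.00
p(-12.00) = -147.00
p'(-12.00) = 24.00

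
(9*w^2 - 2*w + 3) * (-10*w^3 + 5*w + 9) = -90*w^5 + 20*w^4 + 15*w^3 + 71*w^2 - 3*w + 27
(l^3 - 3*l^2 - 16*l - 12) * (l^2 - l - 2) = l^5 - 4*l^4 - 15*l^3 + 10*l^2 + 44*l + 24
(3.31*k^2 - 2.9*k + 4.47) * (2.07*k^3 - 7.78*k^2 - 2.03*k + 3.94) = 6.8517*k^5 - 31.7548*k^4 + 25.0956*k^3 - 15.8482*k^2 - 20.5001*k + 17.6118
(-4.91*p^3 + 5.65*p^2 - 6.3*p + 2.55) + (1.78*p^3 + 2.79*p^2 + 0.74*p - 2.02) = -3.13*p^3 + 8.44*p^2 - 5.56*p + 0.53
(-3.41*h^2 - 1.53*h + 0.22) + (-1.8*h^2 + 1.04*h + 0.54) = -5.21*h^2 - 0.49*h + 0.76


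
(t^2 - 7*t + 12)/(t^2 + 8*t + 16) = (t^2 - 7*t + 12)/(t^2 + 8*t + 16)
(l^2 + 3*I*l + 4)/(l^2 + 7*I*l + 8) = (l + 4*I)/(l + 8*I)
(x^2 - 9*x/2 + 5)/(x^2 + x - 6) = (x - 5/2)/(x + 3)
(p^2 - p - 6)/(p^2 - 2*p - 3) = (p + 2)/(p + 1)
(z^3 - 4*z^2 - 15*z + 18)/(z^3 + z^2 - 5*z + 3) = (z - 6)/(z - 1)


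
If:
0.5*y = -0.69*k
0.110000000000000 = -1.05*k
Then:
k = -0.10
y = 0.14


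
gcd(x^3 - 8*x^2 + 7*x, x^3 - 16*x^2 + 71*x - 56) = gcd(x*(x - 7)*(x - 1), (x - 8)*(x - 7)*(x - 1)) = x^2 - 8*x + 7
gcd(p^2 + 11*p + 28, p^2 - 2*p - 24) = p + 4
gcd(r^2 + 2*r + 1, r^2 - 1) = r + 1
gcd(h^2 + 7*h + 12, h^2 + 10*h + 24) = h + 4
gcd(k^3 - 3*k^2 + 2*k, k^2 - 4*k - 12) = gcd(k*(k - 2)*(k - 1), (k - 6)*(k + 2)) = 1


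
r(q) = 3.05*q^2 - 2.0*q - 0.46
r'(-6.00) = -38.60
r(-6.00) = 121.34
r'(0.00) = -2.00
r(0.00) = -0.46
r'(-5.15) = -33.42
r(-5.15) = 90.73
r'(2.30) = 12.03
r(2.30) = 11.07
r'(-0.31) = -3.89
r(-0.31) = 0.45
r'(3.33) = 18.31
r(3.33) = 26.70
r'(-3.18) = -21.40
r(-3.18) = 36.74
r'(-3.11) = -20.97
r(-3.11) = 35.26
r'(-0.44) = -4.68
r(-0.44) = 1.01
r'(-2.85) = -19.38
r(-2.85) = 30.01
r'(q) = 6.1*q - 2.0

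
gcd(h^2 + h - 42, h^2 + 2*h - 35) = h + 7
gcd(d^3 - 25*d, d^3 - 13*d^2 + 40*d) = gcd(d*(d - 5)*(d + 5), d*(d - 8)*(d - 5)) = d^2 - 5*d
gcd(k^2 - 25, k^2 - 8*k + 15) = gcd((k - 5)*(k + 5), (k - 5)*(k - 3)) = k - 5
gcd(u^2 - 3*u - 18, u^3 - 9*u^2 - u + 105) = u + 3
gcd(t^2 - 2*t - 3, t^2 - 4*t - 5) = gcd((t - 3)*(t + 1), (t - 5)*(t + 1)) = t + 1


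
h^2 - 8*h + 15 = (h - 5)*(h - 3)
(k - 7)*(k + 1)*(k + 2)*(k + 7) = k^4 + 3*k^3 - 47*k^2 - 147*k - 98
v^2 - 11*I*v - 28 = (v - 7*I)*(v - 4*I)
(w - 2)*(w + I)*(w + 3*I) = w^3 - 2*w^2 + 4*I*w^2 - 3*w - 8*I*w + 6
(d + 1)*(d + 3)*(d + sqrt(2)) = d^3 + sqrt(2)*d^2 + 4*d^2 + 3*d + 4*sqrt(2)*d + 3*sqrt(2)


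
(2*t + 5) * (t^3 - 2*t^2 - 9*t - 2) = 2*t^4 + t^3 - 28*t^2 - 49*t - 10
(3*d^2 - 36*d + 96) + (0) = 3*d^2 - 36*d + 96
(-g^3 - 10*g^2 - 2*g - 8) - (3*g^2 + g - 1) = -g^3 - 13*g^2 - 3*g - 7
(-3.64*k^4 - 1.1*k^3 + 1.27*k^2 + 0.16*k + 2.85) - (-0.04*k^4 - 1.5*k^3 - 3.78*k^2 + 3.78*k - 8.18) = -3.6*k^4 + 0.4*k^3 + 5.05*k^2 - 3.62*k + 11.03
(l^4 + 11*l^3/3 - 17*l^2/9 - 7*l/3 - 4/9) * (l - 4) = l^5 - l^4/3 - 149*l^3/9 + 47*l^2/9 + 80*l/9 + 16/9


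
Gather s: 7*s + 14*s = 21*s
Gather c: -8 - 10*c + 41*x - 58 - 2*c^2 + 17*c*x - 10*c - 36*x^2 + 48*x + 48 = -2*c^2 + c*(17*x - 20) - 36*x^2 + 89*x - 18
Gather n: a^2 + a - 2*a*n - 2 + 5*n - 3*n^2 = a^2 + a - 3*n^2 + n*(5 - 2*a) - 2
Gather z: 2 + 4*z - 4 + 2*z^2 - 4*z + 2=2*z^2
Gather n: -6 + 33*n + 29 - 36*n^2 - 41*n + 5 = -36*n^2 - 8*n + 28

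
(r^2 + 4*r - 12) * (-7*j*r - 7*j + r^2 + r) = -7*j*r^3 - 35*j*r^2 + 56*j*r + 84*j + r^4 + 5*r^3 - 8*r^2 - 12*r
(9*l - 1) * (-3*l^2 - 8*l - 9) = -27*l^3 - 69*l^2 - 73*l + 9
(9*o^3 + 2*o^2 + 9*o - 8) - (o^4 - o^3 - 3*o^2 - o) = -o^4 + 10*o^3 + 5*o^2 + 10*o - 8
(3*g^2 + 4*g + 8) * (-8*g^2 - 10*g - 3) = -24*g^4 - 62*g^3 - 113*g^2 - 92*g - 24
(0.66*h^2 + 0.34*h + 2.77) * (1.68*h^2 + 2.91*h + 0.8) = 1.1088*h^4 + 2.4918*h^3 + 6.171*h^2 + 8.3327*h + 2.216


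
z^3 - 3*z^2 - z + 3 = (z - 3)*(z - 1)*(z + 1)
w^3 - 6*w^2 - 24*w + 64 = (w - 8)*(w - 2)*(w + 4)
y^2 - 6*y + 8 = (y - 4)*(y - 2)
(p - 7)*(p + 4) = p^2 - 3*p - 28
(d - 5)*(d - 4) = d^2 - 9*d + 20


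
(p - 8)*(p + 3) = p^2 - 5*p - 24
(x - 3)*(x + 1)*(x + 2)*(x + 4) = x^4 + 4*x^3 - 7*x^2 - 34*x - 24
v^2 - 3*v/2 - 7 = (v - 7/2)*(v + 2)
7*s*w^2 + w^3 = w^2*(7*s + w)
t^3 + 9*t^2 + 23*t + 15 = (t + 1)*(t + 3)*(t + 5)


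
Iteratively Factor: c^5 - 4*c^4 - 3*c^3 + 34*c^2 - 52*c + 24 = (c + 3)*(c^4 - 7*c^3 + 18*c^2 - 20*c + 8) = (c - 1)*(c + 3)*(c^3 - 6*c^2 + 12*c - 8) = (c - 2)*(c - 1)*(c + 3)*(c^2 - 4*c + 4) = (c - 2)^2*(c - 1)*(c + 3)*(c - 2)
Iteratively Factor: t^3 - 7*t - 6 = (t - 3)*(t^2 + 3*t + 2) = (t - 3)*(t + 1)*(t + 2)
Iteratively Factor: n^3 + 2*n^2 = (n + 2)*(n^2) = n*(n + 2)*(n)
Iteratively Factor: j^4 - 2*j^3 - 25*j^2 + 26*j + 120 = (j - 5)*(j^3 + 3*j^2 - 10*j - 24) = (j - 5)*(j - 3)*(j^2 + 6*j + 8) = (j - 5)*(j - 3)*(j + 4)*(j + 2)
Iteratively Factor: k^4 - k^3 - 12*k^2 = (k)*(k^3 - k^2 - 12*k) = k*(k + 3)*(k^2 - 4*k) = k^2*(k + 3)*(k - 4)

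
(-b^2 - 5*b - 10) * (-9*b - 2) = 9*b^3 + 47*b^2 + 100*b + 20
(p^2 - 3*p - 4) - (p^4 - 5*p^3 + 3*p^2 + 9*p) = -p^4 + 5*p^3 - 2*p^2 - 12*p - 4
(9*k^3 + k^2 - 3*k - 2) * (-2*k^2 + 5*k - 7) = -18*k^5 + 43*k^4 - 52*k^3 - 18*k^2 + 11*k + 14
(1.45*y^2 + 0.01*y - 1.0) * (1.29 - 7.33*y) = -10.6285*y^3 + 1.7972*y^2 + 7.3429*y - 1.29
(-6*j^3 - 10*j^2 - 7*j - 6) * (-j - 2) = 6*j^4 + 22*j^3 + 27*j^2 + 20*j + 12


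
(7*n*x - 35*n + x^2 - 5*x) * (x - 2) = 7*n*x^2 - 49*n*x + 70*n + x^3 - 7*x^2 + 10*x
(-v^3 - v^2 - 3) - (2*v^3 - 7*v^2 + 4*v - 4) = -3*v^3 + 6*v^2 - 4*v + 1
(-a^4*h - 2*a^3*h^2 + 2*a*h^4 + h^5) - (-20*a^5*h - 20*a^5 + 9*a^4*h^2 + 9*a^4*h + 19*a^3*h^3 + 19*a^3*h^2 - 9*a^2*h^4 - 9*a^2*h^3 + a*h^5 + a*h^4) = 20*a^5*h + 20*a^5 - 9*a^4*h^2 - 10*a^4*h - 19*a^3*h^3 - 21*a^3*h^2 + 9*a^2*h^4 + 9*a^2*h^3 - a*h^5 + a*h^4 + h^5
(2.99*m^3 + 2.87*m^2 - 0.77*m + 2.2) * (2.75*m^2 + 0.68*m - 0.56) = 8.2225*m^5 + 9.9257*m^4 - 1.8403*m^3 + 3.9192*m^2 + 1.9272*m - 1.232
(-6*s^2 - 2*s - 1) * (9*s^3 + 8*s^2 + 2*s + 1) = -54*s^5 - 66*s^4 - 37*s^3 - 18*s^2 - 4*s - 1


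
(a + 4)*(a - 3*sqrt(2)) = a^2 - 3*sqrt(2)*a + 4*a - 12*sqrt(2)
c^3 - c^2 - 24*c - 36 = (c - 6)*(c + 2)*(c + 3)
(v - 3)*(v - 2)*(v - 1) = v^3 - 6*v^2 + 11*v - 6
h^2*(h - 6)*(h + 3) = h^4 - 3*h^3 - 18*h^2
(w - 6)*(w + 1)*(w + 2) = w^3 - 3*w^2 - 16*w - 12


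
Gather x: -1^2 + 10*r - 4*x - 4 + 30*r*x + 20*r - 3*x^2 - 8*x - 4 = 30*r - 3*x^2 + x*(30*r - 12) - 9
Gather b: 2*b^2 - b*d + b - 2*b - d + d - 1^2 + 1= 2*b^2 + b*(-d - 1)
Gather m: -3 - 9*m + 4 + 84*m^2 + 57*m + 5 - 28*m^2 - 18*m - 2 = 56*m^2 + 30*m + 4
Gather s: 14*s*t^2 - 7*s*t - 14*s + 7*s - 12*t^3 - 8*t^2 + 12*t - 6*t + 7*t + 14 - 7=s*(14*t^2 - 7*t - 7) - 12*t^3 - 8*t^2 + 13*t + 7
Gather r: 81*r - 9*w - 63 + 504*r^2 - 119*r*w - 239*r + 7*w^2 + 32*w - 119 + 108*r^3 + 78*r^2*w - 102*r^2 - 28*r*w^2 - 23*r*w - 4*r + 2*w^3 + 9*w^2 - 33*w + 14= 108*r^3 + r^2*(78*w + 402) + r*(-28*w^2 - 142*w - 162) + 2*w^3 + 16*w^2 - 10*w - 168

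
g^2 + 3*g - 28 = (g - 4)*(g + 7)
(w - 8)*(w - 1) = w^2 - 9*w + 8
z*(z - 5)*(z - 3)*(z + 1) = z^4 - 7*z^3 + 7*z^2 + 15*z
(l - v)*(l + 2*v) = l^2 + l*v - 2*v^2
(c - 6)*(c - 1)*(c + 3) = c^3 - 4*c^2 - 15*c + 18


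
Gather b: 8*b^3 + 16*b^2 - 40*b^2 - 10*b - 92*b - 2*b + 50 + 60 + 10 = 8*b^3 - 24*b^2 - 104*b + 120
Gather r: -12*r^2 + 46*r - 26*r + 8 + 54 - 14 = -12*r^2 + 20*r + 48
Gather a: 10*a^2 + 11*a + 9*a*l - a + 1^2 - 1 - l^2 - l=10*a^2 + a*(9*l + 10) - l^2 - l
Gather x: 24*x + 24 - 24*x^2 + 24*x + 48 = -24*x^2 + 48*x + 72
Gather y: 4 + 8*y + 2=8*y + 6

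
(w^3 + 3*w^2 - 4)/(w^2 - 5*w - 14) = (w^2 + w - 2)/(w - 7)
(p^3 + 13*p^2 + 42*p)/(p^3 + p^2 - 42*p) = (p + 6)/(p - 6)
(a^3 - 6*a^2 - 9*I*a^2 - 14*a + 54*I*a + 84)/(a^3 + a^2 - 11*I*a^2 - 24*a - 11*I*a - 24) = (a^3 + a^2*(-6 - 9*I) + a*(-14 + 54*I) + 84)/(a^3 + a^2*(1 - 11*I) + a*(-24 - 11*I) - 24)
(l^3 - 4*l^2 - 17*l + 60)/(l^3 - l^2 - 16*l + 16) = (l^2 - 8*l + 15)/(l^2 - 5*l + 4)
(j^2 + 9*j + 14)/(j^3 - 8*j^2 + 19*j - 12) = (j^2 + 9*j + 14)/(j^3 - 8*j^2 + 19*j - 12)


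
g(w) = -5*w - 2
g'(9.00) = -5.00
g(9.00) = -47.00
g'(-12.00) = -5.00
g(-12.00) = 58.00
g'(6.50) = -5.00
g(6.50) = -34.50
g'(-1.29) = -5.00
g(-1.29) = 4.45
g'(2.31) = -5.00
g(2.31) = -13.55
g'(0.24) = -5.00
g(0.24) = -3.20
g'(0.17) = -5.00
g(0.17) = -2.85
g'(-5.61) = -5.00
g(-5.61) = 26.05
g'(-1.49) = -5.00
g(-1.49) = 5.45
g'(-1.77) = -5.00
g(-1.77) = 6.85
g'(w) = -5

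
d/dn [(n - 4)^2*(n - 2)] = (n - 4)*(3*n - 8)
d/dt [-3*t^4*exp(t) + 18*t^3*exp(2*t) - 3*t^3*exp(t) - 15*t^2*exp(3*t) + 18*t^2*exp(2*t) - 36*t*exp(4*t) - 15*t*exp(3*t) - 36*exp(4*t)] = 3*(-t^4 + 12*t^3*exp(t) - 5*t^3 - 15*t^2*exp(2*t) + 30*t^2*exp(t) - 3*t^2 - 48*t*exp(3*t) - 25*t*exp(2*t) + 12*t*exp(t) - 60*exp(3*t) - 5*exp(2*t))*exp(t)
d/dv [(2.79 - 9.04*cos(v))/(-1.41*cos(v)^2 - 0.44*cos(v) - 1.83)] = (12.7464*cos(v)^2 - 7.8678*cos(v) - 17.7708)*sin(v)/(1.9881*cos(v)^4 + 1.2408*cos(v)^3 + 5.3542*cos(v)^2 + 1.6104*cos(v) + 3.3489)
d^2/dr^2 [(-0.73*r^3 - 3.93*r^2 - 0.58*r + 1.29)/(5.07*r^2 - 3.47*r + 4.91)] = (-1.13686837721616e-13*r^4 - 149.33279*r^3 + 860.574498*r^2 - 155.132448*r - 242.413622)/(130.323843*r^6 - 267.588009*r^5 + 561.775266*r^4 - 560.068757*r^3 + 544.046658*r^2 - 250.965321*r + 118.370771)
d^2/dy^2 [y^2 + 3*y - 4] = 2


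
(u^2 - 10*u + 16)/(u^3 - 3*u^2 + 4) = (u - 8)/(u^2 - u - 2)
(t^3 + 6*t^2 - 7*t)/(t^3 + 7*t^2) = (t - 1)/t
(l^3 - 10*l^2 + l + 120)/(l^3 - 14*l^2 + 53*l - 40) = (l + 3)/(l - 1)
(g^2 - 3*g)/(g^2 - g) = (g - 3)/(g - 1)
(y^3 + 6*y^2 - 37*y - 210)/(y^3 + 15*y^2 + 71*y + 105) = (y - 6)/(y + 3)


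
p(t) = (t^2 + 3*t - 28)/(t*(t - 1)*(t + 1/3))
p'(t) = (2*t + 3)/(t*(t - 1)*(t + 1/3)) - (t^2 + 3*t - 28)/(t*(t - 1)*(t + 1/3)^2) - (t^2 + 3*t - 28)/(t*(t - 1)^2*(t + 1/3)) - (t^2 + 3*t - 28)/(t^2*(t - 1)*(t + 1/3))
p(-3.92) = 0.35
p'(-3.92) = 0.33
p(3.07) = -0.43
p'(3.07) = 0.90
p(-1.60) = 5.74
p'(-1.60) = 10.36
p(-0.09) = -1183.94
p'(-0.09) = -9257.45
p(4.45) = 0.07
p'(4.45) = 0.11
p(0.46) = 134.01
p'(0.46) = -231.97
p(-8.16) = -0.02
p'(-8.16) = 0.01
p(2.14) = -2.82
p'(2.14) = 6.13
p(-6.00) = 0.04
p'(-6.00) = 0.06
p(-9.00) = -0.03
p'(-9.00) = 0.01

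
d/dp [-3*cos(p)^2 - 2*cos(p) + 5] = 2*(3*cos(p) + 1)*sin(p)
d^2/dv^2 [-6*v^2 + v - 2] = -12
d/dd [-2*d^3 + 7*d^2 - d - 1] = -6*d^2 + 14*d - 1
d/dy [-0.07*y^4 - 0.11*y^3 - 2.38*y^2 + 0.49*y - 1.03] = -0.28*y^3 - 0.33*y^2 - 4.76*y + 0.49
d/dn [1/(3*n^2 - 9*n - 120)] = (3 - 2*n)/(3*(-n^2 + 3*n + 40)^2)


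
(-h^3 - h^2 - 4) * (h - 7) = -h^4 + 6*h^3 + 7*h^2 - 4*h + 28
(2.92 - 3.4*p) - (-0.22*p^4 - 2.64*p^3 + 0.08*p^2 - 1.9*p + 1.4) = 0.22*p^4 + 2.64*p^3 - 0.08*p^2 - 1.5*p + 1.52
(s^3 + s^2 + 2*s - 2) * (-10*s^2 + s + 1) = -10*s^5 - 9*s^4 - 18*s^3 + 23*s^2 - 2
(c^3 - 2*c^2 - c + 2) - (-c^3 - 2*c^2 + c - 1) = 2*c^3 - 2*c + 3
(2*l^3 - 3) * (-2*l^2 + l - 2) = -4*l^5 + 2*l^4 - 4*l^3 + 6*l^2 - 3*l + 6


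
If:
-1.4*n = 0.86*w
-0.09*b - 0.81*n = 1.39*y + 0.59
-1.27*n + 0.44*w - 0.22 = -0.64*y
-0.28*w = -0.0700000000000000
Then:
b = -3.12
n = -0.15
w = 0.25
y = -0.13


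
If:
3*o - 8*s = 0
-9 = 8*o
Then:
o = -9/8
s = -27/64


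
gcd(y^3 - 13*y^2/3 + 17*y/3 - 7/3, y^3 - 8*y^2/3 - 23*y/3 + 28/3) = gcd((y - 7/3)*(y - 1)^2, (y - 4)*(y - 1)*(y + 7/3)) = y - 1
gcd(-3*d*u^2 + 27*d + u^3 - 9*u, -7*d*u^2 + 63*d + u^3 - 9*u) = u^2 - 9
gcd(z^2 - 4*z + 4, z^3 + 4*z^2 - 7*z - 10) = z - 2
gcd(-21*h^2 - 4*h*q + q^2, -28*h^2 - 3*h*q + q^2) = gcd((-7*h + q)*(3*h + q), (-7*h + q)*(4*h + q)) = -7*h + q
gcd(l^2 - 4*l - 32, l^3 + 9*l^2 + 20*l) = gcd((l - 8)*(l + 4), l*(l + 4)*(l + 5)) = l + 4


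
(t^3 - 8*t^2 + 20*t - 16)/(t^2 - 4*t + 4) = t - 4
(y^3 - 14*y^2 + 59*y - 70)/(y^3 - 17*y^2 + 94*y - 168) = (y^2 - 7*y + 10)/(y^2 - 10*y + 24)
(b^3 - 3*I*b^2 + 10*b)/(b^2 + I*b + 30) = b*(b + 2*I)/(b + 6*I)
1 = 1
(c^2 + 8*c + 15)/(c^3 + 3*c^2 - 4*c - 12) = (c + 5)/(c^2 - 4)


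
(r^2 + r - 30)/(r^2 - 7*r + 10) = (r + 6)/(r - 2)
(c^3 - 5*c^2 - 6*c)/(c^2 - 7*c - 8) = c*(c - 6)/(c - 8)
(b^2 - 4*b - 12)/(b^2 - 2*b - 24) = (b + 2)/(b + 4)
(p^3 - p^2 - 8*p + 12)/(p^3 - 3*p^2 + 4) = (p + 3)/(p + 1)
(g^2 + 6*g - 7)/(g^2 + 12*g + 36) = (g^2 + 6*g - 7)/(g^2 + 12*g + 36)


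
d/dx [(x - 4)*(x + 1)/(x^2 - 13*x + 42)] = 2*(-5*x^2 + 46*x - 89)/(x^4 - 26*x^3 + 253*x^2 - 1092*x + 1764)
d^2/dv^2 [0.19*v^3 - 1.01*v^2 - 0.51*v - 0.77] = 1.14*v - 2.02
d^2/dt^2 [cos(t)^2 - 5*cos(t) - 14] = 5*cos(t) - 2*cos(2*t)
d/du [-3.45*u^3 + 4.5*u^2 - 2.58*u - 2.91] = -10.35*u^2 + 9.0*u - 2.58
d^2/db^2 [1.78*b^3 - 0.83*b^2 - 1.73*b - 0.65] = 10.68*b - 1.66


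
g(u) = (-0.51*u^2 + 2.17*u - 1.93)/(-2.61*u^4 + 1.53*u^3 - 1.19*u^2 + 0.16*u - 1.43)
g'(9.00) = -0.00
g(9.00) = 0.00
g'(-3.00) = 0.04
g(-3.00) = 0.05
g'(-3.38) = 0.03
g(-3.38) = 0.04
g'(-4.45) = 0.01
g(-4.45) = 0.02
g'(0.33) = -1.53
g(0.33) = 0.86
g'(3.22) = 0.00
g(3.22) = 0.00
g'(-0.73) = 1.74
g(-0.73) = 1.08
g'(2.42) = 0.01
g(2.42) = -0.00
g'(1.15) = -0.25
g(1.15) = 0.02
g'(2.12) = 0.02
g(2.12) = -0.01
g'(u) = (2.17 - 1.02*u)/(-2.61*u^4 + 1.53*u^3 - 1.19*u^2 + 0.16*u - 1.43) + (-0.51*u^2 + 2.17*u - 1.93)*(10.44*u^3 - 4.59*u^2 + 2.38*u - 0.16)/(-2.61*u^4 + 1.53*u^3 - 1.19*u^2 + 0.16*u - 1.43)^2 = (-2.6622*u^5 + 17.7714*u^4 - 26.7894*u^3 + 11.3594*u^2 - 3.1348*u - 2.7943)/(6.8121*u^8 - 7.9866*u^7 + 8.5527*u^6 - 4.4766*u^5 + 9.3703*u^4 - 4.7566*u^3 + 3.429*u^2 - 0.4576*u + 2.0449)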